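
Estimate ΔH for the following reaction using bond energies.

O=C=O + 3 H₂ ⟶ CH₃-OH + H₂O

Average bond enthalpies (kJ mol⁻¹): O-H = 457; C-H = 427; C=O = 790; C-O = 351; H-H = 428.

Bonds broken (reactants):
  C=O: 2 × 790 = 1580
  H-H: 3 × 428 = 1284
  Σ(broken) = 2864 kJ
Bonds formed (products):
  C-H: 3 × 427 = 1281
  C-O: 1 × 351 = 351
  O-H: 3 × 457 = 1371
  Σ(formed) = 3003 kJ
ΔH = Σ(broken) − Σ(formed) = 2864 − 3003 = −139 kJ

ΔH ≈ −139 kJ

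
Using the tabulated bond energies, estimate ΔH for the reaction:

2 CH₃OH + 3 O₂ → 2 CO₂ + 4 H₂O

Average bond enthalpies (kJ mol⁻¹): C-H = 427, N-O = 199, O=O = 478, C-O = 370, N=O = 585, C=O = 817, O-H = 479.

ΔH ≈ −1406 kJ

Bonds broken (reactants):
  C-H: 6 × 427 = 2562
  C-O: 2 × 370 = 740
  O-H: 2 × 479 = 958
  O=O: 3 × 478 = 1434
  Σ(broken) = 5694 kJ
Bonds formed (products):
  C=O: 4 × 817 = 3268
  O-H: 8 × 479 = 3832
  Σ(formed) = 7100 kJ
ΔH = Σ(broken) − Σ(formed) = 5694 − 7100 = −1406 kJ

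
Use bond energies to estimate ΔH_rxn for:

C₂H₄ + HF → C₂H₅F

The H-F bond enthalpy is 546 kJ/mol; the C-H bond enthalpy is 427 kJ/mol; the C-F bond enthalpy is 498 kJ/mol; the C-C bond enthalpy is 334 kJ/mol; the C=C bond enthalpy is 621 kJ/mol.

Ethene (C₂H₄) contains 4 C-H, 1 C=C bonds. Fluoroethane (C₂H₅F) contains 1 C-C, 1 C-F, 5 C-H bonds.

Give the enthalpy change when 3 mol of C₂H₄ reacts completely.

Bonds broken (reactants):
  C-H: 4 × 427 = 1708
  C=C: 1 × 621 = 621
  H-F: 1 × 546 = 546
  Σ(broken) = 2875 kJ
Bonds formed (products):
  C-C: 1 × 334 = 334
  C-F: 1 × 498 = 498
  C-H: 5 × 427 = 2135
  Σ(formed) = 2967 kJ
ΔH = Σ(broken) − Σ(formed) = 2875 − 2967 = −92 kJ
For 3× the reaction as written: 3 × (−92) = −276 kJ

ΔH = −276 kJ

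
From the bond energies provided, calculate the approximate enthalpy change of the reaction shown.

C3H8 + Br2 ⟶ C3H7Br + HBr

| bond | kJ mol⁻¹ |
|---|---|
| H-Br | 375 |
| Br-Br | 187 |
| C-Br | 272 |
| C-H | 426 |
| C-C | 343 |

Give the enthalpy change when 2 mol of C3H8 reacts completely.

ΔH = −68 kJ

Bonds broken (reactants):
  Br-Br: 1 × 187 = 187
  C-C: 2 × 343 = 686
  C-H: 8 × 426 = 3408
  Σ(broken) = 4281 kJ
Bonds formed (products):
  C-Br: 1 × 272 = 272
  C-C: 2 × 343 = 686
  C-H: 7 × 426 = 2982
  H-Br: 1 × 375 = 375
  Σ(formed) = 4315 kJ
ΔH = Σ(broken) − Σ(formed) = 4281 − 4315 = −34 kJ
For 2× the reaction as written: 2 × (−34) = −68 kJ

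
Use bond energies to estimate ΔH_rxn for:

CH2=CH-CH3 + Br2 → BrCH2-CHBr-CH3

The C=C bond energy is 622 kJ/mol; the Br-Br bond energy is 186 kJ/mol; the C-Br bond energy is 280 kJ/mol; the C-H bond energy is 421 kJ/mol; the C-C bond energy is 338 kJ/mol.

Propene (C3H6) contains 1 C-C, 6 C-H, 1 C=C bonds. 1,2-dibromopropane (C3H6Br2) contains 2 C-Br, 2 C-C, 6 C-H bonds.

ΔH ≈ −90 kJ

Bonds broken (reactants):
  Br-Br: 1 × 186 = 186
  C-C: 1 × 338 = 338
  C-H: 6 × 421 = 2526
  C=C: 1 × 622 = 622
  Σ(broken) = 3672 kJ
Bonds formed (products):
  C-Br: 2 × 280 = 560
  C-C: 2 × 338 = 676
  C-H: 6 × 421 = 2526
  Σ(formed) = 3762 kJ
ΔH = Σ(broken) − Σ(formed) = 3672 − 3762 = −90 kJ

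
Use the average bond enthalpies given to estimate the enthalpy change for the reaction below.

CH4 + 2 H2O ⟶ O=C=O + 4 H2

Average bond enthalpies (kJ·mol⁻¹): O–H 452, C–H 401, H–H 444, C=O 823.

ΔH ≈ −10 kJ

Bonds broken (reactants):
  C–H: 4 × 401 = 1604
  O–H: 4 × 452 = 1808
  Σ(broken) = 3412 kJ
Bonds formed (products):
  C=O: 2 × 823 = 1646
  H–H: 4 × 444 = 1776
  Σ(formed) = 3422 kJ
ΔH = Σ(broken) − Σ(formed) = 3412 − 3422 = −10 kJ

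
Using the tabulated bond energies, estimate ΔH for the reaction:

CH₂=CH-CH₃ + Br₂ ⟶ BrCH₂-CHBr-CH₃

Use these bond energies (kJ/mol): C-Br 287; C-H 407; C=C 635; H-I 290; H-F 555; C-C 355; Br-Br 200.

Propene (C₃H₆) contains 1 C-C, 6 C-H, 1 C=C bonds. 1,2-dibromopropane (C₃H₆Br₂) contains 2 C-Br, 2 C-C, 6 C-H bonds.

Bonds broken (reactants):
  Br-Br: 1 × 200 = 200
  C-C: 1 × 355 = 355
  C-H: 6 × 407 = 2442
  C=C: 1 × 635 = 635
  Σ(broken) = 3632 kJ
Bonds formed (products):
  C-Br: 2 × 287 = 574
  C-C: 2 × 355 = 710
  C-H: 6 × 407 = 2442
  Σ(formed) = 3726 kJ
ΔH = Σ(broken) − Σ(formed) = 3632 − 3726 = −94 kJ

ΔH ≈ −94 kJ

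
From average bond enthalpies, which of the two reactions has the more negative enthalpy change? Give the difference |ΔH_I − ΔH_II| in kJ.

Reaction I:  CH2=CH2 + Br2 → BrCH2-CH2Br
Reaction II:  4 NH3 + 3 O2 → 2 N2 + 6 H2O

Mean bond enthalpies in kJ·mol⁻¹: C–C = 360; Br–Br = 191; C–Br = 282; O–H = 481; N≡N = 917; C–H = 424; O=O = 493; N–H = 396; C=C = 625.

Reaction I:
  Bonds broken (reactants):
    Br–Br: 1 × 191 = 191
    C–H: 4 × 424 = 1696
    C=C: 1 × 625 = 625
    Σ(broken) = 2512 kJ
  Bonds formed (products):
    C–Br: 2 × 282 = 564
    C–C: 1 × 360 = 360
    C–H: 4 × 424 = 1696
    Σ(formed) = 2620 kJ
  ΔH_I = 2512 − 2620 = −108 kJ
Reaction II:
  Bonds broken (reactants):
    N–H: 12 × 396 = 4752
    O=O: 3 × 493 = 1479
    Σ(broken) = 6231 kJ
  Bonds formed (products):
    N≡N: 2 × 917 = 1834
    O–H: 12 × 481 = 5772
    Σ(formed) = 7606 kJ
  ΔH_II = 6231 − 7606 = −1375 kJ
ΔH_I − ΔH_II = +1267 kJ, so reaction II has the more negative ΔH; |ΔH_I − ΔH_II| = 1267 kJ.

Reaction II, by 1267 kJ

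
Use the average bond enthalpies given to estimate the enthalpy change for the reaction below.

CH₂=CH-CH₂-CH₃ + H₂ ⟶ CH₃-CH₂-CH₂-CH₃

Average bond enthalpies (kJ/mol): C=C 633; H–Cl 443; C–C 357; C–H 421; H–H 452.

Bonds broken (reactants):
  C–C: 2 × 357 = 714
  C–H: 8 × 421 = 3368
  C=C: 1 × 633 = 633
  H–H: 1 × 452 = 452
  Σ(broken) = 5167 kJ
Bonds formed (products):
  C–C: 3 × 357 = 1071
  C–H: 10 × 421 = 4210
  Σ(formed) = 5281 kJ
ΔH = Σ(broken) − Σ(formed) = 5167 − 5281 = −114 kJ

ΔH ≈ −114 kJ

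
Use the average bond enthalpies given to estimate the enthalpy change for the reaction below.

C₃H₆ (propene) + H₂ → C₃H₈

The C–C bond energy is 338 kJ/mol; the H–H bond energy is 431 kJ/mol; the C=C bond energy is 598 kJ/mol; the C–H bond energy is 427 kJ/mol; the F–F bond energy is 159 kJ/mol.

Bonds broken (reactants):
  C–C: 1 × 338 = 338
  C–H: 6 × 427 = 2562
  C=C: 1 × 598 = 598
  H–H: 1 × 431 = 431
  Σ(broken) = 3929 kJ
Bonds formed (products):
  C–C: 2 × 338 = 676
  C–H: 8 × 427 = 3416
  Σ(formed) = 4092 kJ
ΔH = Σ(broken) − Σ(formed) = 3929 − 4092 = −163 kJ

ΔH ≈ −163 kJ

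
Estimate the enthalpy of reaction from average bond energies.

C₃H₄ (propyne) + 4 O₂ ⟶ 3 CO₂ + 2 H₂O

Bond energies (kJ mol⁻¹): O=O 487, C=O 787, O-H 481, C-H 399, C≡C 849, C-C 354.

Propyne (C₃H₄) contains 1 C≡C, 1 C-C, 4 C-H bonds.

ΔH ≈ −1899 kJ

Bonds broken (reactants):
  C≡C: 1 × 849 = 849
  C-C: 1 × 354 = 354
  C-H: 4 × 399 = 1596
  O=O: 4 × 487 = 1948
  Σ(broken) = 4747 kJ
Bonds formed (products):
  C=O: 6 × 787 = 4722
  O-H: 4 × 481 = 1924
  Σ(formed) = 6646 kJ
ΔH = Σ(broken) − Σ(formed) = 4747 − 6646 = −1899 kJ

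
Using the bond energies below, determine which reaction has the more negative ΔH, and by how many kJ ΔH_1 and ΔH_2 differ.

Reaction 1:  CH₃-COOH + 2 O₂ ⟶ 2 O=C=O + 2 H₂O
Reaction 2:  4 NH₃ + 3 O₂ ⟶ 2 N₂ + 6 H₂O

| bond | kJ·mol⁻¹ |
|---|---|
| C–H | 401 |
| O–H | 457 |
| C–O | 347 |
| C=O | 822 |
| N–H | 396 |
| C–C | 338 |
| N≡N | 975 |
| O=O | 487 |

Reaction 2, by 246 kJ

Reaction 1:
  Bonds broken (reactants):
    C–C: 1 × 338 = 338
    C–H: 3 × 401 = 1203
    C–O: 1 × 347 = 347
    C=O: 1 × 822 = 822
    O–H: 1 × 457 = 457
    O=O: 2 × 487 = 974
    Σ(broken) = 4141 kJ
  Bonds formed (products):
    C=O: 4 × 822 = 3288
    O–H: 4 × 457 = 1828
    Σ(formed) = 5116 kJ
  ΔH_1 = 4141 − 5116 = −975 kJ
Reaction 2:
  Bonds broken (reactants):
    N–H: 12 × 396 = 4752
    O=O: 3 × 487 = 1461
    Σ(broken) = 6213 kJ
  Bonds formed (products):
    N≡N: 2 × 975 = 1950
    O–H: 12 × 457 = 5484
    Σ(formed) = 7434 kJ
  ΔH_2 = 6213 − 7434 = −1221 kJ
ΔH_1 − ΔH_2 = +246 kJ, so reaction 2 has the more negative ΔH; |ΔH_1 − ΔH_2| = 246 kJ.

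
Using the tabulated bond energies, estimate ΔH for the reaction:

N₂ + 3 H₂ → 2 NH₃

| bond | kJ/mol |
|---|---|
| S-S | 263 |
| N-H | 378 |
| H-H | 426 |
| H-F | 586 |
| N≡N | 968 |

Bonds broken (reactants):
  H-H: 3 × 426 = 1278
  N≡N: 1 × 968 = 968
  Σ(broken) = 2246 kJ
Bonds formed (products):
  N-H: 6 × 378 = 2268
  Σ(formed) = 2268 kJ
ΔH = Σ(broken) − Σ(formed) = 2246 − 2268 = −22 kJ

ΔH ≈ −22 kJ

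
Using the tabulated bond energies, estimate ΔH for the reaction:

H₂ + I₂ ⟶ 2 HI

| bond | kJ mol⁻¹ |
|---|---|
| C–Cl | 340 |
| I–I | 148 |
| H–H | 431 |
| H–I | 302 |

Bonds broken (reactants):
  H–H: 1 × 431 = 431
  I–I: 1 × 148 = 148
  Σ(broken) = 579 kJ
Bonds formed (products):
  H–I: 2 × 302 = 604
  Σ(formed) = 604 kJ
ΔH = Σ(broken) − Σ(formed) = 579 − 604 = −25 kJ

ΔH ≈ −25 kJ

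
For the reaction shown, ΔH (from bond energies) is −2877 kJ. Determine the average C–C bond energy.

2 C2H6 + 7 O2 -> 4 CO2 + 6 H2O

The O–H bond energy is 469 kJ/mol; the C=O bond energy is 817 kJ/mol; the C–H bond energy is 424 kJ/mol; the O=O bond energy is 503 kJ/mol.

D(C–C) ≈ 339 kJ/mol

Let D be the C–C bond energy.
Σ(broken) = 2×D + 12×424 + 7×503 = 8609 + 2D
Σ(formed) = 8×817 + 12×469 = 12164
ΔH = Σ(broken) − Σ(formed) = (8609 + 2D) − (12164) = −3555 + 2D
Setting this equal to −2877 kJ gives 2D = 678, so D = 339 kJ/mol.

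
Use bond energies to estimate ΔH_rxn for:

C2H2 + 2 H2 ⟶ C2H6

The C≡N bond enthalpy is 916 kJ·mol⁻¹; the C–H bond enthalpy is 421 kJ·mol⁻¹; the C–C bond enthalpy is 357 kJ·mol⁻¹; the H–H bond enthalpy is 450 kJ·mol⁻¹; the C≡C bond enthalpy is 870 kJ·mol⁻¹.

ΔH ≈ −271 kJ

Bonds broken (reactants):
  C≡C: 1 × 870 = 870
  C–H: 2 × 421 = 842
  H–H: 2 × 450 = 900
  Σ(broken) = 2612 kJ
Bonds formed (products):
  C–C: 1 × 357 = 357
  C–H: 6 × 421 = 2526
  Σ(formed) = 2883 kJ
ΔH = Σ(broken) − Σ(formed) = 2612 − 2883 = −271 kJ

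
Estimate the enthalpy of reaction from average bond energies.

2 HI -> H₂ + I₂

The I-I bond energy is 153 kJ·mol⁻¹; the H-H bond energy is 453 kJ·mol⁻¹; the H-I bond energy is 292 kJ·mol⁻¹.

ΔH ≈ −22 kJ

Bonds broken (reactants):
  H-I: 2 × 292 = 584
  Σ(broken) = 584 kJ
Bonds formed (products):
  H-H: 1 × 453 = 453
  I-I: 1 × 153 = 153
  Σ(formed) = 606 kJ
ΔH = Σ(broken) − Σ(formed) = 584 − 606 = −22 kJ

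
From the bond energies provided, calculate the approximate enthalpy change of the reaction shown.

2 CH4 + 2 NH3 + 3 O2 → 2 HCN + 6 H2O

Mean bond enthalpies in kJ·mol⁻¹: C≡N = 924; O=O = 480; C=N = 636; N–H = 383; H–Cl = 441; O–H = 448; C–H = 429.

ΔH ≈ −912 kJ

Bonds broken (reactants):
  C–H: 8 × 429 = 3432
  N–H: 6 × 383 = 2298
  O=O: 3 × 480 = 1440
  Σ(broken) = 7170 kJ
Bonds formed (products):
  C≡N: 2 × 924 = 1848
  C–H: 2 × 429 = 858
  O–H: 12 × 448 = 5376
  Σ(formed) = 8082 kJ
ΔH = Σ(broken) − Σ(formed) = 7170 − 8082 = −912 kJ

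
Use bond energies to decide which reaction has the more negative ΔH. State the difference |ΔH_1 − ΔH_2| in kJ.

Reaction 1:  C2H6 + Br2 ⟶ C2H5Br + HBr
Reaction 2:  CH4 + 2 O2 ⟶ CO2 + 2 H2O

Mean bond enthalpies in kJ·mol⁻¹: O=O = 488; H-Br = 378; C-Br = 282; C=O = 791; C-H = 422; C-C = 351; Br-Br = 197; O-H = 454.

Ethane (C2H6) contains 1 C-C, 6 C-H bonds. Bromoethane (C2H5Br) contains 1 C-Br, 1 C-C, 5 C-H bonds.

Reaction 2, by 693 kJ

Reaction 1:
  Bonds broken (reactants):
    Br-Br: 1 × 197 = 197
    C-C: 1 × 351 = 351
    C-H: 6 × 422 = 2532
    Σ(broken) = 3080 kJ
  Bonds formed (products):
    C-Br: 1 × 282 = 282
    C-C: 1 × 351 = 351
    C-H: 5 × 422 = 2110
    H-Br: 1 × 378 = 378
    Σ(formed) = 3121 kJ
  ΔH_1 = 3080 − 3121 = −41 kJ
Reaction 2:
  Bonds broken (reactants):
    C-H: 4 × 422 = 1688
    O=O: 2 × 488 = 976
    Σ(broken) = 2664 kJ
  Bonds formed (products):
    C=O: 2 × 791 = 1582
    O-H: 4 × 454 = 1816
    Σ(formed) = 3398 kJ
  ΔH_2 = 2664 − 3398 = −734 kJ
ΔH_1 − ΔH_2 = +693 kJ, so reaction 2 has the more negative ΔH; |ΔH_1 − ΔH_2| = 693 kJ.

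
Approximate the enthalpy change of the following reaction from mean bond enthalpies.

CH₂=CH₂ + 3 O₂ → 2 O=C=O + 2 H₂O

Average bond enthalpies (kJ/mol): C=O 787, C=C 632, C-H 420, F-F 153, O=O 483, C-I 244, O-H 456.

ΔH ≈ −1211 kJ

Bonds broken (reactants):
  C-H: 4 × 420 = 1680
  C=C: 1 × 632 = 632
  O=O: 3 × 483 = 1449
  Σ(broken) = 3761 kJ
Bonds formed (products):
  C=O: 4 × 787 = 3148
  O-H: 4 × 456 = 1824
  Σ(formed) = 4972 kJ
ΔH = Σ(broken) − Σ(formed) = 3761 − 4972 = −1211 kJ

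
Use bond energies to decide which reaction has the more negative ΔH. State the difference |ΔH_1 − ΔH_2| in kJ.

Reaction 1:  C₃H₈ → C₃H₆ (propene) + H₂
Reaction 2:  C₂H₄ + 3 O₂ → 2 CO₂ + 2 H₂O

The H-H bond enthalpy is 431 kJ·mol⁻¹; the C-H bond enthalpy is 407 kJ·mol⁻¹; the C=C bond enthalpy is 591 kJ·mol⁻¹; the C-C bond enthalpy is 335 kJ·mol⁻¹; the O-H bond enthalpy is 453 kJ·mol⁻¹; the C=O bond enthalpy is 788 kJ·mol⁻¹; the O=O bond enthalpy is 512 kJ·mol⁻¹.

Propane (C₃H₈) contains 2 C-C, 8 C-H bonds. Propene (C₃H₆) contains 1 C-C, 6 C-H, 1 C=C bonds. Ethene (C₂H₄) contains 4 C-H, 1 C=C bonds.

Reaction 1:
  Bonds broken (reactants):
    C-C: 2 × 335 = 670
    C-H: 8 × 407 = 3256
    Σ(broken) = 3926 kJ
  Bonds formed (products):
    C-C: 1 × 335 = 335
    C-H: 6 × 407 = 2442
    C=C: 1 × 591 = 591
    H-H: 1 × 431 = 431
    Σ(formed) = 3799 kJ
  ΔH_1 = 3926 − 3799 = +127 kJ
Reaction 2:
  Bonds broken (reactants):
    C-H: 4 × 407 = 1628
    C=C: 1 × 591 = 591
    O=O: 3 × 512 = 1536
    Σ(broken) = 3755 kJ
  Bonds formed (products):
    C=O: 4 × 788 = 3152
    O-H: 4 × 453 = 1812
    Σ(formed) = 4964 kJ
  ΔH_2 = 3755 − 4964 = −1209 kJ
ΔH_1 − ΔH_2 = +1336 kJ, so reaction 2 has the more negative ΔH; |ΔH_1 − ΔH_2| = 1336 kJ.

Reaction 2, by 1336 kJ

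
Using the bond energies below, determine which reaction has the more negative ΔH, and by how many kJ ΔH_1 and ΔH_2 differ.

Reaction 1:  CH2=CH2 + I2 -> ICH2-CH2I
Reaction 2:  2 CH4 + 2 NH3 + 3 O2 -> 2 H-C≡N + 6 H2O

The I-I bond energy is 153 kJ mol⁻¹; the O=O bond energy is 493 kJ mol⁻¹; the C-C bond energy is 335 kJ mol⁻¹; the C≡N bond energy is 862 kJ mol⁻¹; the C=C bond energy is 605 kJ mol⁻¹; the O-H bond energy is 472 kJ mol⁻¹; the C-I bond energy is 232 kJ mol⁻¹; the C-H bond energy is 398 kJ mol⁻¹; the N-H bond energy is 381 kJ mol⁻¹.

Reaction 2, by 1194 kJ

Reaction 1:
  Bonds broken (reactants):
    C-H: 4 × 398 = 1592
    C=C: 1 × 605 = 605
    I-I: 1 × 153 = 153
    Σ(broken) = 2350 kJ
  Bonds formed (products):
    C-C: 1 × 335 = 335
    C-H: 4 × 398 = 1592
    C-I: 2 × 232 = 464
    Σ(formed) = 2391 kJ
  ΔH_1 = 2350 − 2391 = −41 kJ
Reaction 2:
  Bonds broken (reactants):
    C-H: 8 × 398 = 3184
    N-H: 6 × 381 = 2286
    O=O: 3 × 493 = 1479
    Σ(broken) = 6949 kJ
  Bonds formed (products):
    C≡N: 2 × 862 = 1724
    C-H: 2 × 398 = 796
    O-H: 12 × 472 = 5664
    Σ(formed) = 8184 kJ
  ΔH_2 = 6949 − 8184 = −1235 kJ
ΔH_1 − ΔH_2 = +1194 kJ, so reaction 2 has the more negative ΔH; |ΔH_1 − ΔH_2| = 1194 kJ.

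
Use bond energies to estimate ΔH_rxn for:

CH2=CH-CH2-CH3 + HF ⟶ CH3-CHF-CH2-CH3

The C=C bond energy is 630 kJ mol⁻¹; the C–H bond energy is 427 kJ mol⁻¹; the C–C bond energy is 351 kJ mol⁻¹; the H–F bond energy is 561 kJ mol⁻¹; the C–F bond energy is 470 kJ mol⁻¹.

Bonds broken (reactants):
  C–C: 2 × 351 = 702
  C–H: 8 × 427 = 3416
  C=C: 1 × 630 = 630
  H–F: 1 × 561 = 561
  Σ(broken) = 5309 kJ
Bonds formed (products):
  C–C: 3 × 351 = 1053
  C–F: 1 × 470 = 470
  C–H: 9 × 427 = 3843
  Σ(formed) = 5366 kJ
ΔH = Σ(broken) − Σ(formed) = 5309 − 5366 = −57 kJ

ΔH ≈ −57 kJ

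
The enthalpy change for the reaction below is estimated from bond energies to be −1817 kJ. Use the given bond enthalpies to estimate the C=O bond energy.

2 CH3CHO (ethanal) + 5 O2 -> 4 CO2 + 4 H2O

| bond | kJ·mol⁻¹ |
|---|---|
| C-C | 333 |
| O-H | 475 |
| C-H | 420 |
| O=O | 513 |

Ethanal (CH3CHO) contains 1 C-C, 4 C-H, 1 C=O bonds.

Let D be the C=O bond energy.
Σ(broken) = 2×333 + 8×420 + 2×D + 5×513 = 6591 + 2D
Σ(formed) = 8×D + 8×475 = 3800 + 8D
ΔH = Σ(broken) − Σ(formed) = (6591 + 2D) − (3800 + 8D) = +2791 − 6D
Setting this equal to −1817 kJ gives 6D = 4608, so D = 768 kJ/mol.

D(C=O) ≈ 768 kJ/mol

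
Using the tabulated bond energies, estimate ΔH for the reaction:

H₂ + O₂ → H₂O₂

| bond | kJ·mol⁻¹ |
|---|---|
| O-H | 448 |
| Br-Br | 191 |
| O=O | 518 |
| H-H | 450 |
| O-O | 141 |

ΔH ≈ −69 kJ

Bonds broken (reactants):
  H-H: 1 × 450 = 450
  O=O: 1 × 518 = 518
  Σ(broken) = 968 kJ
Bonds formed (products):
  O-H: 2 × 448 = 896
  O-O: 1 × 141 = 141
  Σ(formed) = 1037 kJ
ΔH = Σ(broken) − Σ(formed) = 968 − 1037 = −69 kJ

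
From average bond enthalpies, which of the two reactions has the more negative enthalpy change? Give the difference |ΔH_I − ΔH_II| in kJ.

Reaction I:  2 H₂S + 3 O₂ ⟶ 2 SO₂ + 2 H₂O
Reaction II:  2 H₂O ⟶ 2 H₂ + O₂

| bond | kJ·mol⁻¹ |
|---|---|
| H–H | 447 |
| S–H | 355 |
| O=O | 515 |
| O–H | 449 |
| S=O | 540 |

Reaction I, by 1378 kJ

Reaction I:
  Bonds broken (reactants):
    O=O: 3 × 515 = 1545
    S–H: 4 × 355 = 1420
    Σ(broken) = 2965 kJ
  Bonds formed (products):
    O–H: 4 × 449 = 1796
    S=O: 4 × 540 = 2160
    Σ(formed) = 3956 kJ
  ΔH_I = 2965 − 3956 = −991 kJ
Reaction II:
  Bonds broken (reactants):
    O–H: 4 × 449 = 1796
    Σ(broken) = 1796 kJ
  Bonds formed (products):
    H–H: 2 × 447 = 894
    O=O: 1 × 515 = 515
    Σ(formed) = 1409 kJ
  ΔH_II = 1796 − 1409 = +387 kJ
ΔH_I − ΔH_II = −1378 kJ, so reaction I has the more negative ΔH; |ΔH_I − ΔH_II| = 1378 kJ.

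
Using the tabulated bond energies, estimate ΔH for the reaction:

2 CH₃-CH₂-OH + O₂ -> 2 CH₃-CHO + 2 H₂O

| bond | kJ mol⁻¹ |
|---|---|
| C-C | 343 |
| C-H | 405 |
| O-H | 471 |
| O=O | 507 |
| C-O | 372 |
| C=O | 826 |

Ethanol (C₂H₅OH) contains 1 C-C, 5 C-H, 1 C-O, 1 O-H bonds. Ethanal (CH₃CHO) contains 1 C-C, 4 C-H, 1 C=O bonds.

Bonds broken (reactants):
  C-C: 2 × 343 = 686
  C-H: 10 × 405 = 4050
  C-O: 2 × 372 = 744
  O-H: 2 × 471 = 942
  O=O: 1 × 507 = 507
  Σ(broken) = 6929 kJ
Bonds formed (products):
  C-C: 2 × 343 = 686
  C-H: 8 × 405 = 3240
  C=O: 2 × 826 = 1652
  O-H: 4 × 471 = 1884
  Σ(formed) = 7462 kJ
ΔH = Σ(broken) − Σ(formed) = 6929 − 7462 = −533 kJ

ΔH ≈ −533 kJ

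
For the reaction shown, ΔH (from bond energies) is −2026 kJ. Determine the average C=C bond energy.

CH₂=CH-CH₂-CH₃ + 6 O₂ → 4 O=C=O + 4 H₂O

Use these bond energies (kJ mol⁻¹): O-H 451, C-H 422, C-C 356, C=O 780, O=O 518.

D(C=C) ≈ 626 kJ/mol

Let D be the C=C bond energy.
Σ(broken) = 2×356 + 8×422 + 1×D + 6×518 = 7196 + D
Σ(formed) = 8×780 + 8×451 = 9848
ΔH = Σ(broken) − Σ(formed) = (7196 + D) − (9848) = −2652 + D
Setting this equal to −2026 kJ gives D = 626 kJ/mol.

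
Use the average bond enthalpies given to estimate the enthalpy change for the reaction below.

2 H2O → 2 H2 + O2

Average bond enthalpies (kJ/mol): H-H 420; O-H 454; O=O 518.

ΔH ≈ +458 kJ

Bonds broken (reactants):
  O-H: 4 × 454 = 1816
  Σ(broken) = 1816 kJ
Bonds formed (products):
  H-H: 2 × 420 = 840
  O=O: 1 × 518 = 518
  Σ(formed) = 1358 kJ
ΔH = Σ(broken) − Σ(formed) = 1816 − 1358 = +458 kJ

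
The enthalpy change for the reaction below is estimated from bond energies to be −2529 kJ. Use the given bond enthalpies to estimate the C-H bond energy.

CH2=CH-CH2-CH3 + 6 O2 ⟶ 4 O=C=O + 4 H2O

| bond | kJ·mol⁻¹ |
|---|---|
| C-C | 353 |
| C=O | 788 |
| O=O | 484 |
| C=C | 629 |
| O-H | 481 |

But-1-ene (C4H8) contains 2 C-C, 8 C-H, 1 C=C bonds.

Let D be the C-H bond energy.
Σ(broken) = 2×353 + 8×D + 1×629 + 6×484 = 4239 + 8D
Σ(formed) = 8×788 + 8×481 = 10152
ΔH = Σ(broken) − Σ(formed) = (4239 + 8D) − (10152) = −5913 + 8D
Setting this equal to −2529 kJ gives 8D = 3384, so D = 423 kJ/mol.

D(C-H) ≈ 423 kJ/mol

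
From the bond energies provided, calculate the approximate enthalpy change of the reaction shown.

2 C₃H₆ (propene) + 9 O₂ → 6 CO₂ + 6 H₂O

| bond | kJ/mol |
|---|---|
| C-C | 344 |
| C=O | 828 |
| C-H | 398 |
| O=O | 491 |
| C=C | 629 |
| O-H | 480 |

Bonds broken (reactants):
  C-C: 2 × 344 = 688
  C-H: 12 × 398 = 4776
  C=C: 2 × 629 = 1258
  O=O: 9 × 491 = 4419
  Σ(broken) = 11141 kJ
Bonds formed (products):
  C=O: 12 × 828 = 9936
  O-H: 12 × 480 = 5760
  Σ(formed) = 15696 kJ
ΔH = Σ(broken) − Σ(formed) = 11141 − 15696 = −4555 kJ

ΔH ≈ −4555 kJ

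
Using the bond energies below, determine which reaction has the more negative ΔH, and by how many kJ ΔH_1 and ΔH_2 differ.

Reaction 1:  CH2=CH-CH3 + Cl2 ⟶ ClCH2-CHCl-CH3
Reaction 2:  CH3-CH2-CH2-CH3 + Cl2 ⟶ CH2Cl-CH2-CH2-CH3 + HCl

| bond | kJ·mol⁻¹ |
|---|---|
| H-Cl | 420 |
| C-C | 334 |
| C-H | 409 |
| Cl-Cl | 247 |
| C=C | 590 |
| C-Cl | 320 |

Reaction 1:
  Bonds broken (reactants):
    C-C: 1 × 334 = 334
    C-H: 6 × 409 = 2454
    C=C: 1 × 590 = 590
    Cl-Cl: 1 × 247 = 247
    Σ(broken) = 3625 kJ
  Bonds formed (products):
    C-C: 2 × 334 = 668
    C-Cl: 2 × 320 = 640
    C-H: 6 × 409 = 2454
    Σ(formed) = 3762 kJ
  ΔH_1 = 3625 − 3762 = −137 kJ
Reaction 2:
  Bonds broken (reactants):
    C-C: 3 × 334 = 1002
    C-H: 10 × 409 = 4090
    Cl-Cl: 1 × 247 = 247
    Σ(broken) = 5339 kJ
  Bonds formed (products):
    C-C: 3 × 334 = 1002
    C-Cl: 1 × 320 = 320
    C-H: 9 × 409 = 3681
    H-Cl: 1 × 420 = 420
    Σ(formed) = 5423 kJ
  ΔH_2 = 5339 − 5423 = −84 kJ
ΔH_1 − ΔH_2 = −53 kJ, so reaction 1 has the more negative ΔH; |ΔH_1 − ΔH_2| = 53 kJ.

Reaction 1, by 53 kJ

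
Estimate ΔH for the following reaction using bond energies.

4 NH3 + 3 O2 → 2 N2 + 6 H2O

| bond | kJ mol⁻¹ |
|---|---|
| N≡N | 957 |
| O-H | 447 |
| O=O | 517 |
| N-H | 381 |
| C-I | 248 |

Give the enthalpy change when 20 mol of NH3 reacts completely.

Bonds broken (reactants):
  N-H: 12 × 381 = 4572
  O=O: 3 × 517 = 1551
  Σ(broken) = 6123 kJ
Bonds formed (products):
  N≡N: 2 × 957 = 1914
  O-H: 12 × 447 = 5364
  Σ(formed) = 7278 kJ
ΔH = Σ(broken) − Σ(formed) = 6123 − 7278 = −1155 kJ
For 5× the reaction as written: 5 × (−1155) = −5775 kJ

ΔH = −5775 kJ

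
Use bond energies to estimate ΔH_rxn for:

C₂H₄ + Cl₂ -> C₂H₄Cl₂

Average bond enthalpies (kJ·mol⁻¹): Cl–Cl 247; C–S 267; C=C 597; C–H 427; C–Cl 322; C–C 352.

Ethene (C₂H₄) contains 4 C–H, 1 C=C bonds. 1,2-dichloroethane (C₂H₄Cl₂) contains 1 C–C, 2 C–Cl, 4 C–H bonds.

ΔH ≈ −152 kJ

Bonds broken (reactants):
  C–H: 4 × 427 = 1708
  C=C: 1 × 597 = 597
  Cl–Cl: 1 × 247 = 247
  Σ(broken) = 2552 kJ
Bonds formed (products):
  C–C: 1 × 352 = 352
  C–Cl: 2 × 322 = 644
  C–H: 4 × 427 = 1708
  Σ(formed) = 2704 kJ
ΔH = Σ(broken) − Σ(formed) = 2552 − 2704 = −152 kJ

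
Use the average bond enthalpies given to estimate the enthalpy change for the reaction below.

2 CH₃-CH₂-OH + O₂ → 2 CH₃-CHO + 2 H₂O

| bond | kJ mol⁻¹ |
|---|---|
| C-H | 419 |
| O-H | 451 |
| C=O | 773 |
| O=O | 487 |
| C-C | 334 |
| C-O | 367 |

Bonds broken (reactants):
  C-C: 2 × 334 = 668
  C-H: 10 × 419 = 4190
  C-O: 2 × 367 = 734
  O-H: 2 × 451 = 902
  O=O: 1 × 487 = 487
  Σ(broken) = 6981 kJ
Bonds formed (products):
  C-C: 2 × 334 = 668
  C-H: 8 × 419 = 3352
  C=O: 2 × 773 = 1546
  O-H: 4 × 451 = 1804
  Σ(formed) = 7370 kJ
ΔH = Σ(broken) − Σ(formed) = 6981 − 7370 = −389 kJ

ΔH ≈ −389 kJ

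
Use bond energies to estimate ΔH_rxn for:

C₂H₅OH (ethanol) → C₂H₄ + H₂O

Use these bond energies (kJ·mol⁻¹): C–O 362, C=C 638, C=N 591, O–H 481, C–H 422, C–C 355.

Bonds broken (reactants):
  C–C: 1 × 355 = 355
  C–H: 5 × 422 = 2110
  C–O: 1 × 362 = 362
  O–H: 1 × 481 = 481
  Σ(broken) = 3308 kJ
Bonds formed (products):
  C–H: 4 × 422 = 1688
  C=C: 1 × 638 = 638
  O–H: 2 × 481 = 962
  Σ(formed) = 3288 kJ
ΔH = Σ(broken) − Σ(formed) = 3308 − 3288 = +20 kJ

ΔH ≈ +20 kJ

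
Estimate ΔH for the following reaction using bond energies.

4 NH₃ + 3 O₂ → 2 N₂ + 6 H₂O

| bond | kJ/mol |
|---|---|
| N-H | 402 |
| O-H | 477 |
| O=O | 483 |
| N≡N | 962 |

ΔH ≈ −1375 kJ

Bonds broken (reactants):
  N-H: 12 × 402 = 4824
  O=O: 3 × 483 = 1449
  Σ(broken) = 6273 kJ
Bonds formed (products):
  N≡N: 2 × 962 = 1924
  O-H: 12 × 477 = 5724
  Σ(formed) = 7648 kJ
ΔH = Σ(broken) − Σ(formed) = 6273 − 7648 = −1375 kJ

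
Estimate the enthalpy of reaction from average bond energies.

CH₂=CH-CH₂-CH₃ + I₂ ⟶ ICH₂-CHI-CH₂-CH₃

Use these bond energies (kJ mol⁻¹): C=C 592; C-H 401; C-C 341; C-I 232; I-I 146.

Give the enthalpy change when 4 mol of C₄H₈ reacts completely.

Bonds broken (reactants):
  C-C: 2 × 341 = 682
  C-H: 8 × 401 = 3208
  C=C: 1 × 592 = 592
  I-I: 1 × 146 = 146
  Σ(broken) = 4628 kJ
Bonds formed (products):
  C-C: 3 × 341 = 1023
  C-H: 8 × 401 = 3208
  C-I: 2 × 232 = 464
  Σ(formed) = 4695 kJ
ΔH = Σ(broken) − Σ(formed) = 4628 − 4695 = −67 kJ
For 4× the reaction as written: 4 × (−67) = −268 kJ

ΔH = −268 kJ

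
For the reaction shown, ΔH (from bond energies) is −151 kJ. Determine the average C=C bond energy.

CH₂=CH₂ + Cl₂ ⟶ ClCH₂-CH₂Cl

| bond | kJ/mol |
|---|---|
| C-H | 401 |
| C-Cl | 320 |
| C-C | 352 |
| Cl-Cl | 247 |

D(C=C) ≈ 594 kJ/mol

Let D be the C=C bond energy.
Σ(broken) = 4×401 + 1×D + 1×247 = 1851 + D
Σ(formed) = 1×352 + 2×320 + 4×401 = 2596
ΔH = Σ(broken) − Σ(formed) = (1851 + D) − (2596) = −745 + D
Setting this equal to −151 kJ gives D = 594 kJ/mol.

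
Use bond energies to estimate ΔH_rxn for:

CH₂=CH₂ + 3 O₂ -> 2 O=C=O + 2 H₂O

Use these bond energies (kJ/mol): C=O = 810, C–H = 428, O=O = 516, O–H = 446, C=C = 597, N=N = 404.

Bonds broken (reactants):
  C–H: 4 × 428 = 1712
  C=C: 1 × 597 = 597
  O=O: 3 × 516 = 1548
  Σ(broken) = 3857 kJ
Bonds formed (products):
  C=O: 4 × 810 = 3240
  O–H: 4 × 446 = 1784
  Σ(formed) = 5024 kJ
ΔH = Σ(broken) − Σ(formed) = 3857 − 5024 = −1167 kJ

ΔH ≈ −1167 kJ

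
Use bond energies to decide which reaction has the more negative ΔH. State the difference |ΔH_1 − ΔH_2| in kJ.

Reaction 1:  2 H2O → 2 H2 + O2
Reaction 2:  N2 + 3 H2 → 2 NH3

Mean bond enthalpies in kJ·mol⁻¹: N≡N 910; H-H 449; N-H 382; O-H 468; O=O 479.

Reaction 1:
  Bonds broken (reactants):
    O-H: 4 × 468 = 1872
    Σ(broken) = 1872 kJ
  Bonds formed (products):
    H-H: 2 × 449 = 898
    O=O: 1 × 479 = 479
    Σ(formed) = 1377 kJ
  ΔH_1 = 1872 − 1377 = +495 kJ
Reaction 2:
  Bonds broken (reactants):
    H-H: 3 × 449 = 1347
    N≡N: 1 × 910 = 910
    Σ(broken) = 2257 kJ
  Bonds formed (products):
    N-H: 6 × 382 = 2292
    Σ(formed) = 2292 kJ
  ΔH_2 = 2257 − 2292 = −35 kJ
ΔH_1 − ΔH_2 = +530 kJ, so reaction 2 has the more negative ΔH; |ΔH_1 − ΔH_2| = 530 kJ.

Reaction 2, by 530 kJ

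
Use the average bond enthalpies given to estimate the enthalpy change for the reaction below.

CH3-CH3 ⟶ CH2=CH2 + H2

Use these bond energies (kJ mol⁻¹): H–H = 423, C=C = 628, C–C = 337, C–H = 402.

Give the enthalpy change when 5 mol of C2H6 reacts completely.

ΔH = +450 kJ

Bonds broken (reactants):
  C–C: 1 × 337 = 337
  C–H: 6 × 402 = 2412
  Σ(broken) = 2749 kJ
Bonds formed (products):
  C–H: 4 × 402 = 1608
  C=C: 1 × 628 = 628
  H–H: 1 × 423 = 423
  Σ(formed) = 2659 kJ
ΔH = Σ(broken) − Σ(formed) = 2749 − 2659 = +90 kJ
For 5× the reaction as written: 5 × (+90) = +450 kJ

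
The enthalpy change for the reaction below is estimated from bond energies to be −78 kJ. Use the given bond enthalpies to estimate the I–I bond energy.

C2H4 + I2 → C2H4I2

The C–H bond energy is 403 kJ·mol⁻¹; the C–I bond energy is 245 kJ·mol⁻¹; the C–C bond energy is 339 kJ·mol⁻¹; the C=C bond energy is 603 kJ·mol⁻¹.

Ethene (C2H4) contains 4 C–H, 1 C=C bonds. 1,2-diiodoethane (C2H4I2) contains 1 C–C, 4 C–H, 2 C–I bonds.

Let D be the I–I bond energy.
Σ(broken) = 4×403 + 1×603 + 1×D = 2215 + D
Σ(formed) = 1×339 + 4×403 + 2×245 = 2441
ΔH = Σ(broken) − Σ(formed) = (2215 + D) − (2441) = −226 + D
Setting this equal to −78 kJ gives D = 148 kJ/mol.

D(I–I) ≈ 148 kJ/mol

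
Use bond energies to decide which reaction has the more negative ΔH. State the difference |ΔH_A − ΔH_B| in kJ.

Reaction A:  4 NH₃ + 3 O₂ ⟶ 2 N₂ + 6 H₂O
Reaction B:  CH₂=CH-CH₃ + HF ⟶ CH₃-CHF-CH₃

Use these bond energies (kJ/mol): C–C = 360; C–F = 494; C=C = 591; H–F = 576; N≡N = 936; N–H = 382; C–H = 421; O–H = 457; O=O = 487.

Reaction A:
  Bonds broken (reactants):
    N–H: 12 × 382 = 4584
    O=O: 3 × 487 = 1461
    Σ(broken) = 6045 kJ
  Bonds formed (products):
    N≡N: 2 × 936 = 1872
    O–H: 12 × 457 = 5484
    Σ(formed) = 7356 kJ
  ΔH_A = 6045 − 7356 = −1311 kJ
Reaction B:
  Bonds broken (reactants):
    C–C: 1 × 360 = 360
    C–H: 6 × 421 = 2526
    C=C: 1 × 591 = 591
    H–F: 1 × 576 = 576
    Σ(broken) = 4053 kJ
  Bonds formed (products):
    C–C: 2 × 360 = 720
    C–F: 1 × 494 = 494
    C–H: 7 × 421 = 2947
    Σ(formed) = 4161 kJ
  ΔH_B = 4053 − 4161 = −108 kJ
ΔH_A − ΔH_B = −1203 kJ, so reaction A has the more negative ΔH; |ΔH_A − ΔH_B| = 1203 kJ.

Reaction A, by 1203 kJ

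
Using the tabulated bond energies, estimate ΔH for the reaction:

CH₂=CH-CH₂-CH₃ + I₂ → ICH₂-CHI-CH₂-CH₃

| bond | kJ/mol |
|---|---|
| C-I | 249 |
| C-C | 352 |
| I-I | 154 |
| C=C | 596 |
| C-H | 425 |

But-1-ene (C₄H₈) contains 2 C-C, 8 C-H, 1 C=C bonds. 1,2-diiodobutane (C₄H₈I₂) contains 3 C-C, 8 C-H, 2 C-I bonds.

Bonds broken (reactants):
  C-C: 2 × 352 = 704
  C-H: 8 × 425 = 3400
  C=C: 1 × 596 = 596
  I-I: 1 × 154 = 154
  Σ(broken) = 4854 kJ
Bonds formed (products):
  C-C: 3 × 352 = 1056
  C-H: 8 × 425 = 3400
  C-I: 2 × 249 = 498
  Σ(formed) = 4954 kJ
ΔH = Σ(broken) − Σ(formed) = 4854 − 4954 = −100 kJ

ΔH ≈ −100 kJ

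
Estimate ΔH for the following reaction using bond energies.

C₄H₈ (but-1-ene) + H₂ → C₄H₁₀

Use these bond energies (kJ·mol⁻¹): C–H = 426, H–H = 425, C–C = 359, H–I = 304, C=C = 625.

ΔH ≈ −161 kJ

Bonds broken (reactants):
  C–C: 2 × 359 = 718
  C–H: 8 × 426 = 3408
  C=C: 1 × 625 = 625
  H–H: 1 × 425 = 425
  Σ(broken) = 5176 kJ
Bonds formed (products):
  C–C: 3 × 359 = 1077
  C–H: 10 × 426 = 4260
  Σ(formed) = 5337 kJ
ΔH = Σ(broken) − Σ(formed) = 5176 − 5337 = −161 kJ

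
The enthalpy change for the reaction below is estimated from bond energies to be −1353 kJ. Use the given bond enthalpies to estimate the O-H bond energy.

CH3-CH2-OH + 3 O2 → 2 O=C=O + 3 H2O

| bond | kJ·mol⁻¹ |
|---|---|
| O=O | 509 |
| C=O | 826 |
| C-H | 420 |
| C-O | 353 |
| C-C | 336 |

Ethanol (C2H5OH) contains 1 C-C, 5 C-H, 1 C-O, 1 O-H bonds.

D(O-H) ≈ 473 kJ/mol

Let D be the O-H bond energy.
Σ(broken) = 1×336 + 5×420 + 1×353 + 1×D + 3×509 = 4316 + D
Σ(formed) = 4×826 + 6×D = 3304 + 6D
ΔH = Σ(broken) − Σ(formed) = (4316 + D) − (3304 + 6D) = +1012 − 5D
Setting this equal to −1353 kJ gives 5D = 2365, so D = 473 kJ/mol.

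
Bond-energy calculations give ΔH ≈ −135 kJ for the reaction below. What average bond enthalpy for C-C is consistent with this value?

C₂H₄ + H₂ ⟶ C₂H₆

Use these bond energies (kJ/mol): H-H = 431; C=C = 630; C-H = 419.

D(C-C) ≈ 358 kJ/mol

Let D be the C-C bond energy.
Σ(broken) = 4×419 + 1×630 + 1×431 = 2737
Σ(formed) = 1×D + 6×419 = 2514 + D
ΔH = Σ(broken) − Σ(formed) = (2737) − (2514 + D) = +223 − D
Setting this equal to −135 kJ gives D = 358 kJ/mol.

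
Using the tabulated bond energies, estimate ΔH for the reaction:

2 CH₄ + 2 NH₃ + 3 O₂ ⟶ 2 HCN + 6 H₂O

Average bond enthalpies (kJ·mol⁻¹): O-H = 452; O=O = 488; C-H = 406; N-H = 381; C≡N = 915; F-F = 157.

ΔH ≈ −1068 kJ

Bonds broken (reactants):
  C-H: 8 × 406 = 3248
  N-H: 6 × 381 = 2286
  O=O: 3 × 488 = 1464
  Σ(broken) = 6998 kJ
Bonds formed (products):
  C≡N: 2 × 915 = 1830
  C-H: 2 × 406 = 812
  O-H: 12 × 452 = 5424
  Σ(formed) = 8066 kJ
ΔH = Σ(broken) − Σ(formed) = 6998 − 8066 = −1068 kJ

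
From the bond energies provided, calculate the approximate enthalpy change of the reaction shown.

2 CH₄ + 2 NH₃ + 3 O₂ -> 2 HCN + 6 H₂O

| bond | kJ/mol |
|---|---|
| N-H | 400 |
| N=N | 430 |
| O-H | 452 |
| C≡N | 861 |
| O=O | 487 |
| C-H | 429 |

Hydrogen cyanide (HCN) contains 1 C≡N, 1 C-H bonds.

Bonds broken (reactants):
  C-H: 8 × 429 = 3432
  N-H: 6 × 400 = 2400
  O=O: 3 × 487 = 1461
  Σ(broken) = 7293 kJ
Bonds formed (products):
  C≡N: 2 × 861 = 1722
  C-H: 2 × 429 = 858
  O-H: 12 × 452 = 5424
  Σ(formed) = 8004 kJ
ΔH = Σ(broken) − Σ(formed) = 7293 − 8004 = −711 kJ

ΔH ≈ −711 kJ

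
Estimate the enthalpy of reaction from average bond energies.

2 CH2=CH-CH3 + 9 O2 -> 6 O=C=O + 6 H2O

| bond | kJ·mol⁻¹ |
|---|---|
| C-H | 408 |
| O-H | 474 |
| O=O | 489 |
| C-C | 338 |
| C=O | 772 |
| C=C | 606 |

Bonds broken (reactants):
  C-C: 2 × 338 = 676
  C-H: 12 × 408 = 4896
  C=C: 2 × 606 = 1212
  O=O: 9 × 489 = 4401
  Σ(broken) = 11185 kJ
Bonds formed (products):
  C=O: 12 × 772 = 9264
  O-H: 12 × 474 = 5688
  Σ(formed) = 14952 kJ
ΔH = Σ(broken) − Σ(formed) = 11185 − 14952 = −3767 kJ

ΔH ≈ −3767 kJ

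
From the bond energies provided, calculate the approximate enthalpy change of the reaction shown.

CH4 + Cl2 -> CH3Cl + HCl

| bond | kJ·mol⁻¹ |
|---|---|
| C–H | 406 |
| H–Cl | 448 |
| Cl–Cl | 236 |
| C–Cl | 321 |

ΔH ≈ −127 kJ

Bonds broken (reactants):
  C–H: 4 × 406 = 1624
  Cl–Cl: 1 × 236 = 236
  Σ(broken) = 1860 kJ
Bonds formed (products):
  C–Cl: 1 × 321 = 321
  C–H: 3 × 406 = 1218
  H–Cl: 1 × 448 = 448
  Σ(formed) = 1987 kJ
ΔH = Σ(broken) − Σ(formed) = 1860 − 1987 = −127 kJ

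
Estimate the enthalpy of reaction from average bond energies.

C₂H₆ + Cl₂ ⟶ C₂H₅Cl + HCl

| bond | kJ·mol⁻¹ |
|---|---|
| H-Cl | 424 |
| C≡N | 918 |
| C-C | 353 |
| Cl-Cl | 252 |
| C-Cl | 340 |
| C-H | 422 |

ΔH ≈ −90 kJ

Bonds broken (reactants):
  C-C: 1 × 353 = 353
  C-H: 6 × 422 = 2532
  Cl-Cl: 1 × 252 = 252
  Σ(broken) = 3137 kJ
Bonds formed (products):
  C-C: 1 × 353 = 353
  C-Cl: 1 × 340 = 340
  C-H: 5 × 422 = 2110
  H-Cl: 1 × 424 = 424
  Σ(formed) = 3227 kJ
ΔH = Σ(broken) − Σ(formed) = 3137 − 3227 = −90 kJ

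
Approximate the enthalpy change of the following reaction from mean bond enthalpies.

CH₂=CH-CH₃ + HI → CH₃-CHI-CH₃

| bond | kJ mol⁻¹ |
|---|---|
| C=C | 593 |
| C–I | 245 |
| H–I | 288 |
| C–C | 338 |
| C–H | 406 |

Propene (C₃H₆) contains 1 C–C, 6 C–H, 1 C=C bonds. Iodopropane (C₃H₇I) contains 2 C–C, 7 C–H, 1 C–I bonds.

ΔH ≈ −108 kJ

Bonds broken (reactants):
  C–C: 1 × 338 = 338
  C–H: 6 × 406 = 2436
  C=C: 1 × 593 = 593
  H–I: 1 × 288 = 288
  Σ(broken) = 3655 kJ
Bonds formed (products):
  C–C: 2 × 338 = 676
  C–H: 7 × 406 = 2842
  C–I: 1 × 245 = 245
  Σ(formed) = 3763 kJ
ΔH = Σ(broken) − Σ(formed) = 3655 − 3763 = −108 kJ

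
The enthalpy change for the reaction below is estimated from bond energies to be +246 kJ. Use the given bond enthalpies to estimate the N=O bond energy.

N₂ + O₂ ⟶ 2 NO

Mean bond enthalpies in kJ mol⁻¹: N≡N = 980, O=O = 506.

D(N=O) ≈ 620 kJ/mol

Let D be the N=O bond energy.
Σ(broken) = 1×980 + 1×506 = 1486
Σ(formed) = 2×D = 2D
ΔH = Σ(broken) − Σ(formed) = (1486) − (2D) = +1486 − 2D
Setting this equal to +246 kJ gives 2D = 1240, so D = 620 kJ/mol.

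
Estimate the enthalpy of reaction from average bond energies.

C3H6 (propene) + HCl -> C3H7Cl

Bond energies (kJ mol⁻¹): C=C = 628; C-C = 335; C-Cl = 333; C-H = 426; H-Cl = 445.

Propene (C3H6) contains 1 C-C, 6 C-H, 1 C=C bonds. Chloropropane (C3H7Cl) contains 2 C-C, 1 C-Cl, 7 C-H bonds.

Bonds broken (reactants):
  C-C: 1 × 335 = 335
  C-H: 6 × 426 = 2556
  C=C: 1 × 628 = 628
  H-Cl: 1 × 445 = 445
  Σ(broken) = 3964 kJ
Bonds formed (products):
  C-C: 2 × 335 = 670
  C-Cl: 1 × 333 = 333
  C-H: 7 × 426 = 2982
  Σ(formed) = 3985 kJ
ΔH = Σ(broken) − Σ(formed) = 3964 − 3985 = −21 kJ

ΔH ≈ −21 kJ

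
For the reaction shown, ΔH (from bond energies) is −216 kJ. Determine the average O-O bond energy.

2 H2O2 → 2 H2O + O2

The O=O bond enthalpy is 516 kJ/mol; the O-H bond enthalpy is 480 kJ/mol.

D(O-O) ≈ 150 kJ/mol

Let D be the O-O bond energy.
Σ(broken) = 4×480 + 2×D = 1920 + 2D
Σ(formed) = 4×480 + 1×516 = 2436
ΔH = Σ(broken) − Σ(formed) = (1920 + 2D) − (2436) = −516 + 2D
Setting this equal to −216 kJ gives 2D = 300, so D = 150 kJ/mol.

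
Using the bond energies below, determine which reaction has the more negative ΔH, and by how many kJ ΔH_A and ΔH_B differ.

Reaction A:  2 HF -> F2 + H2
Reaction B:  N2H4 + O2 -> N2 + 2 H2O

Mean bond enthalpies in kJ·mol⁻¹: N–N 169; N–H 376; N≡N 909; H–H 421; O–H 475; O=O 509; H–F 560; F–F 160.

Reaction B, by 1166 kJ

Reaction A:
  Bonds broken (reactants):
    H–F: 2 × 560 = 1120
    Σ(broken) = 1120 kJ
  Bonds formed (products):
    F–F: 1 × 160 = 160
    H–H: 1 × 421 = 421
    Σ(formed) = 581 kJ
  ΔH_A = 1120 − 581 = +539 kJ
Reaction B:
  Bonds broken (reactants):
    N–H: 4 × 376 = 1504
    N–N: 1 × 169 = 169
    O=O: 1 × 509 = 509
    Σ(broken) = 2182 kJ
  Bonds formed (products):
    N≡N: 1 × 909 = 909
    O–H: 4 × 475 = 1900
    Σ(formed) = 2809 kJ
  ΔH_B = 2182 − 2809 = −627 kJ
ΔH_A − ΔH_B = +1166 kJ, so reaction B has the more negative ΔH; |ΔH_A − ΔH_B| = 1166 kJ.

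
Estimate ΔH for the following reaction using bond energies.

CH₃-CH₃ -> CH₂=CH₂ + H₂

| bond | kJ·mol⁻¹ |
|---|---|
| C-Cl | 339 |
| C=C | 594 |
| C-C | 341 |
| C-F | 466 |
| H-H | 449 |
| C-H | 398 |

Bonds broken (reactants):
  C-C: 1 × 341 = 341
  C-H: 6 × 398 = 2388
  Σ(broken) = 2729 kJ
Bonds formed (products):
  C-H: 4 × 398 = 1592
  C=C: 1 × 594 = 594
  H-H: 1 × 449 = 449
  Σ(formed) = 2635 kJ
ΔH = Σ(broken) − Σ(formed) = 2729 − 2635 = +94 kJ

ΔH ≈ +94 kJ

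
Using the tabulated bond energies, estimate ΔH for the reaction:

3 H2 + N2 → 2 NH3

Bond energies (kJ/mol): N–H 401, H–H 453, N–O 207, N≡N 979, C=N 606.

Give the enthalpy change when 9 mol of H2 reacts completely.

ΔH = −204 kJ

Bonds broken (reactants):
  H–H: 3 × 453 = 1359
  N≡N: 1 × 979 = 979
  Σ(broken) = 2338 kJ
Bonds formed (products):
  N–H: 6 × 401 = 2406
  Σ(formed) = 2406 kJ
ΔH = Σ(broken) − Σ(formed) = 2338 − 2406 = −68 kJ
For 3× the reaction as written: 3 × (−68) = −204 kJ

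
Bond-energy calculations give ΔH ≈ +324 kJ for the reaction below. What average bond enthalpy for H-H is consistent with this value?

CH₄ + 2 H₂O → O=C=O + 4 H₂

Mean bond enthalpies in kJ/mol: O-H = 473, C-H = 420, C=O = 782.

Let D be the H-H bond energy.
Σ(broken) = 4×420 + 4×473 = 3572
Σ(formed) = 2×782 + 4×D = 1564 + 4D
ΔH = Σ(broken) − Σ(formed) = (3572) − (1564 + 4D) = +2008 − 4D
Setting this equal to +324 kJ gives 4D = 1684, so D = 421 kJ/mol.

D(H-H) ≈ 421 kJ/mol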